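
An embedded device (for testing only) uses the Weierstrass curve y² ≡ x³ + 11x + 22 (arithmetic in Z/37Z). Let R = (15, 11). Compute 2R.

(17, 4)

tangent at (15, 11): λ = (3·15² + 11)/(2·11) ≡ 20/22. 22⁻¹ ≡ 32 (mod 37), so λ ≡ 20·32 ≡ 11.
  x = λ² - 15 - 15 = 121 - 30 ≡ 17; y = λ·(15 - 17) - 11 ≡ 4. → (17, 4)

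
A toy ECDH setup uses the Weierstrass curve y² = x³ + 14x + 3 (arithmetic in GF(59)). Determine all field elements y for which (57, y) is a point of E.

12, 47

x³ + 14x + 3 = 185994 ≡ 26 (mod 59).
Square roots of 26 mod 59: 12 and 47 (since 12² = 144 ≡ 26).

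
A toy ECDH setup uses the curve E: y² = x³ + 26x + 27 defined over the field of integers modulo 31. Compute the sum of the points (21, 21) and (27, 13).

(2, 26)

(21, 21) + (27, 13). λ = (13 - 21)/(27 - 21) ≡ 23/6 mod 31. 6⁻¹ ≡ 26 (mod 31) since 6·26 = 156 ≡ 1, so λ ≡ 9.
  x = λ² - 21 - 27 = 81 - 48 ≡ 2; y = λ·(21 - 2) - 21 ≡ 26. → (2, 26)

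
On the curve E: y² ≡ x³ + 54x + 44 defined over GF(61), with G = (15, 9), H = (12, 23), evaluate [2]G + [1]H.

First 2G:
Repeated addition: build up to 2G.
2G: tangent at (15, 9): λ = (3·15² + 54)/(2·9) ≡ 58/18. 18⁻¹ ≡ 17 (mod 61) since 18·17 = 306 ≡ 1, so λ ≡ 58·17 ≡ 10.
  x = λ² - 15 - 15 = 100 - 30 ≡ 9; y = λ·(15 - 9) - 9 ≡ 51. → (9, 51)
2G = (9, 51).
Finally 2G + H:
(9, 51) + (12, 23). λ = (23 - 51)/(12 - 9) ≡ 33/3 mod 61. 3⁻¹ ≡ 41 (mod 61), so λ ≡ 11.
  x = λ² - 9 - 12 = 121 - 21 ≡ 39; y = λ·(9 - 39) - 51 ≡ 46. → (39, 46)

(39, 46)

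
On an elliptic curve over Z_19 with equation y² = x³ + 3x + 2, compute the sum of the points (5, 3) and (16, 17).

(5, 3) + (16, 17). λ = (17 - 3)/(16 - 5) ≡ 14/11 mod 19. 11⁻¹ ≡ 7 (mod 19), so λ ≡ 3.
  x = λ² - 5 - 16 = 9 - 21 ≡ 7; y = λ·(5 - 7) - 3 ≡ 10. → (7, 10)

(7, 10)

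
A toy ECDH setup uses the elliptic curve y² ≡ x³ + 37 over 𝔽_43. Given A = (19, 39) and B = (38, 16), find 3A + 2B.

First 3A:
Repeated addition: build up to 3A.
2A: tangent at (19, 39): λ = (3·19² + 0)/(2·39) ≡ 8/35. 35⁻¹ ≡ 16 (mod 43), so λ ≡ 8·16 ≡ 42.
  x = λ² - 19 - 19 = 1764 - 38 ≡ 6; y = λ·(19 - 6) - 39 ≡ 34. → (6, 34)
3A: (6, 34) + (19, 39). λ = (39 - 34)/(19 - 6) ≡ 5/13 mod 43. 13⁻¹ ≡ 10 (mod 43) since 13·10 = 130 ≡ 1, so λ ≡ 7.
  x = λ² - 6 - 19 = 49 - 25 ≡ 24; y = λ·(6 - 24) - 34 ≡ 12. → (24, 12)
3A = (24, 12).
Next 2B:
Repeated addition: build up to 2B.
2B: tangent at (38, 16): λ = (3·38² + 0)/(2·16) ≡ 32/32. 32⁻¹ ≡ 39 (mod 43), so λ ≡ 32·39 ≡ 1.
  x = λ² - 38 - 38 = 1 - 76 ≡ 11; y = λ·(38 - 11) - 16 ≡ 11. → (11, 11)
2B = (11, 11).
Finally 3A + 2B:
(24, 12) + (11, 11). λ = (11 - 12)/(11 - 24) ≡ 42/30 mod 43. 30⁻¹ ≡ 33 (mod 43), so λ ≡ 10.
  x = λ² - 24 - 11 = 100 - 35 ≡ 22; y = λ·(24 - 22) - 12 ≡ 8. → (22, 8)

(22, 8)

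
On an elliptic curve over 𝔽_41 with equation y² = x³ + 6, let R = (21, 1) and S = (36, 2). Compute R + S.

(23, 18)

(21, 1) + (36, 2). λ = (2 - 1)/(36 - 21) ≡ 1/15 mod 41. 15⁻¹ ≡ 11 (mod 41) since 15·11 = 165 ≡ 1, so λ ≡ 11.
  x = λ² - 21 - 36 = 121 - 57 ≡ 23; y = λ·(21 - 23) - 1 ≡ 18. → (23, 18)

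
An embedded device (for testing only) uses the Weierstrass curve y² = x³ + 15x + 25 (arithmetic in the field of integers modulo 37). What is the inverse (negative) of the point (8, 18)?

-(8, 18) = (8, -18 mod 37) = (8, 19).

(8, 19)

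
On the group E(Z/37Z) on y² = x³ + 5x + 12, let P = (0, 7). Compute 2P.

tangent at (0, 7): λ = (3·0² + 5)/(2·7) ≡ 5/14. 14⁻¹ ≡ 8 (mod 37), so λ ≡ 5·8 ≡ 3.
  x = λ² - 0 - 0 = 9 - 0 ≡ 9; y = λ·(0 - 9) - 7 ≡ 3. → (9, 3)

(9, 3)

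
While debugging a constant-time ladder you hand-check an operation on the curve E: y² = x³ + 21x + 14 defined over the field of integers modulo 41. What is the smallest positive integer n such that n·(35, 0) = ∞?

2

2P: (35, 0) + (35, 0): same x and y₁ ≡ -y₂, so the sum is ∞.
2P = ∞, so the order is 2.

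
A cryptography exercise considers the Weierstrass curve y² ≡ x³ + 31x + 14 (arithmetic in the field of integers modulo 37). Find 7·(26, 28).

Write G = (26, 28).
Double-and-add on 7 = (111)₂. Start with G = (26, 28) for the leading 1-bit.
double: tangent at (26, 28): λ = (3·26² + 31)/(2·28) ≡ 24/19. 19⁻¹ ≡ 2 (mod 37) since 19·2 = 38 ≡ 1, so λ ≡ 24·2 ≡ 11.
  x = λ² - 26 - 26 = 121 - 52 ≡ 32; y = λ·(26 - 32) - 28 ≡ 17. → (32, 17)
add G: (32, 17) + (26, 28). λ = (28 - 17)/(26 - 32) ≡ 11/31 mod 37. 31⁻¹ ≡ 6 (mod 37), so λ ≡ 29.
  x = λ² - 32 - 26 = 841 - 58 ≡ 6; y = λ·(32 - 6) - 17 ≡ 34. → (6, 34)
double: tangent at (6, 34): λ = (3·6² + 31)/(2·34) ≡ 28/31. 31⁻¹ ≡ 6 (mod 37) since 31·6 = 186 ≡ 1, so λ ≡ 28·6 ≡ 20.
  x = λ² - 6 - 6 = 400 - 12 ≡ 18; y = λ·(6 - 18) - 34 ≡ 22. → (18, 22)
add G: (18, 22) + (26, 28). λ = (28 - 22)/(26 - 18) ≡ 6/8 mod 37. 8⁻¹ ≡ 14 (mod 37), so λ ≡ 10.
  x = λ² - 18 - 26 = 100 - 44 ≡ 19; y = λ·(18 - 19) - 22 ≡ 5. → (19, 5)

(19, 5)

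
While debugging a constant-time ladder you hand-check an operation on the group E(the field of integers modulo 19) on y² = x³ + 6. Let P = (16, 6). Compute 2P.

tangent at (16, 6): λ = (3·16² + 0)/(2·6) ≡ 8/12. 12⁻¹ ≡ 8 (mod 19), so λ ≡ 8·8 ≡ 7.
  x = λ² - 16 - 16 = 49 - 32 ≡ 17; y = λ·(16 - 17) - 6 ≡ 6. → (17, 6)

(17, 6)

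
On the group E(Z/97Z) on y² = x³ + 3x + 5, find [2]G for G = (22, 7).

(53, 90)

tangent at (22, 7): λ = (3·22² + 3)/(2·7) ≡ 0/14. 14⁻¹ ≡ 7 (mod 97), so λ ≡ 0·7 ≡ 0.
  x = λ² - 22 - 22 = 0 - 44 ≡ 53; y = λ·(22 - 53) - 7 ≡ 90. → (53, 90)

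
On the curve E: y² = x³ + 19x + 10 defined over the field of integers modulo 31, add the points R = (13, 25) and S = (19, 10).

(13, 6)

(13, 25) + (19, 10). λ = (10 - 25)/(19 - 13) ≡ 16/6 mod 31. 6⁻¹ ≡ 26 (mod 31) since 6·26 = 156 ≡ 1, so λ ≡ 13.
  x = λ² - 13 - 19 = 169 - 32 ≡ 13; y = λ·(13 - 13) - 25 ≡ 6. → (13, 6)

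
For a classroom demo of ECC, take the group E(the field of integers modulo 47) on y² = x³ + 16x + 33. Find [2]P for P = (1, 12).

tangent at (1, 12): λ = (3·1² + 16)/(2·12) ≡ 19/24. 24⁻¹ ≡ 2 (mod 47), so λ ≡ 19·2 ≡ 38.
  x = λ² - 1 - 1 = 1444 - 2 ≡ 32; y = λ·(1 - 32) - 12 ≡ 32. → (32, 32)

(32, 32)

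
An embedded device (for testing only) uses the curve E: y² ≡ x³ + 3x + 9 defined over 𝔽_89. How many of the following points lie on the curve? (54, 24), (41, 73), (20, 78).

1

(54, 24): 24² ≡ 42, rhs ≡ 16 → off.
(41, 73): 73² ≡ 78, rhs ≡ 78 → on.
(20, 78): 78² ≡ 32, rhs ≡ 59 → off.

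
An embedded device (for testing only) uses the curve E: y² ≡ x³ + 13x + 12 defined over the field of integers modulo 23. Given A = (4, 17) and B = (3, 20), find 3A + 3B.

First 3A:
Repeated addition: build up to 3A.
2A: tangent at (4, 17): λ = (3·4² + 13)/(2·17) ≡ 15/11. 11⁻¹ ≡ 21 (mod 23), so λ ≡ 15·21 ≡ 16.
  x = λ² - 4 - 4 = 256 - 8 ≡ 18; y = λ·(4 - 18) - 17 ≡ 12. → (18, 12)
3A: (18, 12) + (4, 17). λ = (17 - 12)/(4 - 18) ≡ 5/9 mod 23. 9⁻¹ ≡ 18 (mod 23), so λ ≡ 21.
  x = λ² - 18 - 4 = 441 - 22 ≡ 5; y = λ·(18 - 5) - 12 ≡ 8. → (5, 8)
3A = (5, 8).
Next 3B:
Repeated addition: build up to 3B.
2B: tangent at (3, 20): λ = (3·3² + 13)/(2·20) ≡ 17/17. 17⁻¹ ≡ 19 (mod 23), so λ ≡ 17·19 ≡ 1.
  x = λ² - 3 - 3 = 1 - 6 ≡ 18; y = λ·(3 - 18) - 20 ≡ 11. → (18, 11)
3B: (18, 11) + (3, 20). λ = (20 - 11)/(3 - 18) ≡ 9/8 mod 23. 8⁻¹ ≡ 3 (mod 23), so λ ≡ 4.
  x = λ² - 18 - 3 = 16 - 21 ≡ 18; y = λ·(18 - 18) - 11 ≡ 12. → (18, 12)
3B = (18, 12).
Finally 3A + 3B:
(5, 8) + (18, 12). λ = (12 - 8)/(18 - 5) ≡ 4/13 mod 23. 13⁻¹ ≡ 16 (mod 23), so λ ≡ 18.
  x = λ² - 5 - 18 = 324 - 23 ≡ 2; y = λ·(5 - 2) - 8 ≡ 0. → (2, 0)

(2, 0)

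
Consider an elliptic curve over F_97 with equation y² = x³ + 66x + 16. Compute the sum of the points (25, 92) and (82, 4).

(22, 31)

(25, 92) + (82, 4). λ = (4 - 92)/(82 - 25) ≡ 9/57 mod 97. 57⁻¹ ≡ 80 (mod 97), so λ ≡ 41.
  x = λ² - 25 - 82 = 1681 - 107 ≡ 22; y = λ·(25 - 22) - 92 ≡ 31. → (22, 31)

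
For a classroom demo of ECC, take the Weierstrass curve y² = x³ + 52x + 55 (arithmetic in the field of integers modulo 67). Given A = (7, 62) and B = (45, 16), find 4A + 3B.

(45, 16)

First 4A:
Double-and-add on 4 = (100)₂. Start with A = (7, 62) for the leading 1-bit.
double: tangent at (7, 62): λ = (3·7² + 52)/(2·62) ≡ 65/57. 57⁻¹ ≡ 20 (mod 67), so λ ≡ 65·20 ≡ 27.
  x = λ² - 7 - 7 = 729 - 14 ≡ 45; y = λ·(7 - 45) - 62 ≡ 51. → (45, 51)
double: tangent at (45, 51): λ = (3·45² + 52)/(2·51) ≡ 30/35. 35⁻¹ ≡ 23 (mod 67) since 35·23 = 805 ≡ 1, so λ ≡ 30·23 ≡ 20.
  x = λ² - 45 - 45 = 400 - 90 ≡ 42; y = λ·(45 - 42) - 51 ≡ 9. → (42, 9)
4A = (42, 9).
Next 3B:
Repeated addition: build up to 3B.
2B: tangent at (45, 16): λ = (3·45² + 52)/(2·16) ≡ 30/32. 32⁻¹ ≡ 44 (mod 67), so λ ≡ 30·44 ≡ 47.
  x = λ² - 45 - 45 = 2209 - 90 ≡ 42; y = λ·(45 - 42) - 16 ≡ 58. → (42, 58)
3B: (42, 58) + (45, 16). λ = (16 - 58)/(45 - 42) ≡ 25/3 mod 67. 3⁻¹ ≡ 45 (mod 67) since 3·45 = 135 ≡ 1, so λ ≡ 53.
  x = λ² - 42 - 45 = 2809 - 87 ≡ 42; y = λ·(42 - 42) - 58 ≡ 9. → (42, 9)
3B = (42, 9).
Finally 4A + 3B:
tangent at (42, 9): λ = (3·42² + 52)/(2·9) ≡ 51/18. 18⁻¹ ≡ 41 (mod 67) since 18·41 = 738 ≡ 1, so λ ≡ 51·41 ≡ 14.
  x = λ² - 42 - 42 = 196 - 84 ≡ 45; y = λ·(42 - 45) - 9 ≡ 16. → (45, 16)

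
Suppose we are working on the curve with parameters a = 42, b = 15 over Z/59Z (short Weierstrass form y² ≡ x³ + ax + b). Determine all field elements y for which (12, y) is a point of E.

8, 51

x³ + 42x + 15 = 2247 ≡ 5 (mod 59).
Square roots of 5 mod 59: 8 and 51 (since 8² = 64 ≡ 5).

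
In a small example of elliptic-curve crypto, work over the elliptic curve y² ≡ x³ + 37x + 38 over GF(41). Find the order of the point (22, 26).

2P: tangent at (22, 26): λ = (3·22² + 37)/(2·26) ≡ 13/11. 11⁻¹ ≡ 15 (mod 41), so λ ≡ 13·15 ≡ 31.
  x = λ² - 22 - 22 = 961 - 44 ≡ 15; y = λ·(22 - 15) - 26 ≡ 27. → (15, 27)
3P: (15, 27) + (22, 26). λ = (26 - 27)/(22 - 15) ≡ 40/7 mod 41. 7⁻¹ ≡ 6 (mod 41) since 7·6 = 42 ≡ 1, so λ ≡ 35.
  x = λ² - 15 - 22 = 1225 - 37 ≡ 40; y = λ·(15 - 40) - 27 ≡ 0. → (40, 0)
4P: (40, 0) + (22, 26). λ = (26 - 0)/(22 - 40) ≡ 26/23 mod 41. 23⁻¹ ≡ 25 (mod 41) since 23·25 = 575 ≡ 1, so λ ≡ 35.
  x = λ² - 40 - 22 = 1225 - 62 ≡ 15; y = λ·(40 - 15) - 0 ≡ 14. → (15, 14)
5P: (15, 14) + (22, 26). λ = (26 - 14)/(22 - 15) ≡ 12/7 mod 41. 7⁻¹ ≡ 6 (mod 41), so λ ≡ 31.
  x = λ² - 15 - 22 = 961 - 37 ≡ 22; y = λ·(15 - 22) - 14 ≡ 15. → (22, 15)
6P: (22, 15) + (22, 26): same x and y₁ ≡ -y₂, so the sum is 𝒪.
6P = 𝒪, so the order is 6.

6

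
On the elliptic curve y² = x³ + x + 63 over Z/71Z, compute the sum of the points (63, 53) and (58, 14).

(8, 21)

(63, 53) + (58, 14). λ = (14 - 53)/(58 - 63) ≡ 32/66 mod 71. 66⁻¹ ≡ 14 (mod 71) since 66·14 = 924 ≡ 1, so λ ≡ 22.
  x = λ² - 63 - 58 = 484 - 121 ≡ 8; y = λ·(63 - 8) - 53 ≡ 21. → (8, 21)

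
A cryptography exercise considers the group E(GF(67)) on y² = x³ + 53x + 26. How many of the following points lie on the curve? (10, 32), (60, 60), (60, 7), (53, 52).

3

(10, 32): 32² ≡ 19, rhs ≡ 15 → off.
(60, 60): 60² ≡ 49, rhs ≡ 49 → on.
(60, 7): 7² ≡ 49, rhs ≡ 49 → on.
(53, 52): 52² ≡ 24, rhs ≡ 24 → on.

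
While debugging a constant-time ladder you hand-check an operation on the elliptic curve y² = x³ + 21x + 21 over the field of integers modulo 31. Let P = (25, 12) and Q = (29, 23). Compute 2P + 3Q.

First 2P:
Repeated addition: build up to 2P.
2P: tangent at (25, 12): λ = (3·25² + 21)/(2·12) ≡ 5/24. 24⁻¹ ≡ 22 (mod 31), so λ ≡ 5·22 ≡ 17.
  x = λ² - 25 - 25 = 289 - 50 ≡ 22; y = λ·(25 - 22) - 12 ≡ 8. → (22, 8)
2P = (22, 8).
Next 3Q:
Repeated addition: build up to 3Q.
2Q: tangent at (29, 23): λ = (3·29² + 21)/(2·23) ≡ 2/15. 15⁻¹ ≡ 29 (mod 31) since 15·29 = 435 ≡ 1, so λ ≡ 2·29 ≡ 27.
  x = λ² - 29 - 29 = 729 - 58 ≡ 20; y = λ·(29 - 20) - 23 ≡ 3. → (20, 3)
3Q: (20, 3) + (29, 23). λ = (23 - 3)/(29 - 20) ≡ 20/9 mod 31. 9⁻¹ ≡ 7 (mod 31), so λ ≡ 16.
  x = λ² - 20 - 29 = 256 - 49 ≡ 21; y = λ·(20 - 21) - 3 ≡ 12. → (21, 12)
3Q = (21, 12).
Finally 2P + 3Q:
(22, 8) + (21, 12). λ = (12 - 8)/(21 - 22) ≡ 4/30 mod 31. 30⁻¹ ≡ 30 (mod 31), so λ ≡ 27.
  x = λ² - 22 - 21 = 729 - 43 ≡ 4; y = λ·(22 - 4) - 8 ≡ 13. → (4, 13)

(4, 13)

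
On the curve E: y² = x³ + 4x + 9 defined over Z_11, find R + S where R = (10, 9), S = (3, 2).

(10, 9) + (3, 2). λ = (2 - 9)/(3 - 10) ≡ 4/4 mod 11. 4⁻¹ ≡ 3 (mod 11) since 4·3 = 12 ≡ 1, so λ ≡ 1.
  x = λ² - 10 - 3 = 1 - 13 ≡ 10; y = λ·(10 - 10) - 9 ≡ 2. → (10, 2)

(10, 2)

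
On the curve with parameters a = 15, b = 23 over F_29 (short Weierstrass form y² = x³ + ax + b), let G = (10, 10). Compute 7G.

(18, 21)

Repeated addition: build up to 7G.
2G: tangent at (10, 10): λ = (3·10² + 15)/(2·10) ≡ 25/20. 20⁻¹ ≡ 16 (mod 29) since 20·16 = 320 ≡ 1, so λ ≡ 25·16 ≡ 23.
  x = λ² - 10 - 10 = 529 - 20 ≡ 16; y = λ·(10 - 16) - 10 ≡ 26. → (16, 26)
3G: (16, 26) + (10, 10). λ = (10 - 26)/(10 - 16) ≡ 13/23 mod 29. 23⁻¹ ≡ 24 (mod 29), so λ ≡ 22.
  x = λ² - 16 - 10 = 484 - 26 ≡ 23; y = λ·(16 - 23) - 26 ≡ 23. → (23, 23)
4G: (23, 23) + (10, 10). λ = (10 - 23)/(10 - 23) ≡ 16/16 mod 29. 16⁻¹ ≡ 20 (mod 29), so λ ≡ 1.
  x = λ² - 23 - 10 = 1 - 33 ≡ 26; y = λ·(23 - 26) - 23 ≡ 3. → (26, 3)
5G: (26, 3) + (10, 10). λ = (10 - 3)/(10 - 26) ≡ 7/13 mod 29. 13⁻¹ ≡ 9 (mod 29) since 13·9 = 117 ≡ 1, so λ ≡ 5.
  x = λ² - 26 - 10 = 25 - 36 ≡ 18; y = λ·(26 - 18) - 3 ≡ 8. → (18, 8)
6G: (18, 8) + (10, 10). λ = (10 - 8)/(10 - 18) ≡ 2/21 mod 29. 21⁻¹ ≡ 18 (mod 29) since 21·18 = 378 ≡ 1, so λ ≡ 7.
  x = λ² - 18 - 10 = 49 - 28 ≡ 21; y = λ·(18 - 21) - 8 ≡ 0. → (21, 0)
7G: (21, 0) + (10, 10). λ = (10 - 0)/(10 - 21) ≡ 10/18 mod 29. 18⁻¹ ≡ 21 (mod 29) since 18·21 = 378 ≡ 1, so λ ≡ 7.
  x = λ² - 21 - 10 = 49 - 31 ≡ 18; y = λ·(21 - 18) - 0 ≡ 21. → (18, 21)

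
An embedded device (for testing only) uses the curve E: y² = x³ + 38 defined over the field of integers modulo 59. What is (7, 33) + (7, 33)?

tangent at (7, 33): λ = (3·7² + 0)/(2·33) ≡ 29/7. 7⁻¹ ≡ 17 (mod 59), so λ ≡ 29·17 ≡ 21.
  x = λ² - 7 - 7 = 441 - 14 ≡ 14; y = λ·(7 - 14) - 33 ≡ 56. → (14, 56)

(14, 56)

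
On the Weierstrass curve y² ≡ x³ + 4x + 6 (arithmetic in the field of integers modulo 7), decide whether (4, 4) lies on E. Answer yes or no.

yes

y² = 4² ≡ 2; x³ + 4x + 6 = 86 ≡ 2 (mod 7). 2 = 2.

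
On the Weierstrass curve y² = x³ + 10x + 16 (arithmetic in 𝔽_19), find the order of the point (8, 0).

2

2P: (8, 0) + (8, 0): same x and y₁ ≡ -y₂, so the sum is ∞.
2P = ∞, so the order is 2.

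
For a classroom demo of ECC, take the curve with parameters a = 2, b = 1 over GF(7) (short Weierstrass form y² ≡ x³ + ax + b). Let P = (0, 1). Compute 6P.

(0, 1)

Repeated addition: build up to 6P.
2P: tangent at (0, 1): λ = (3·0² + 2)/(2·1) ≡ 2/2. 2⁻¹ ≡ 4 (mod 7) since 2·4 = 8 ≡ 1, so λ ≡ 2·4 ≡ 1.
  x = λ² - 0 - 0 = 1 - 0 ≡ 1; y = λ·(0 - 1) - 1 ≡ 5. → (1, 5)
3P: (1, 5) + (0, 1). λ = (1 - 5)/(0 - 1) ≡ 3/6 mod 7. 6⁻¹ ≡ 6 (mod 7), so λ ≡ 4.
  x = λ² - 1 - 0 = 16 - 1 ≡ 1; y = λ·(1 - 1) - 5 ≡ 2. → (1, 2)
4P: (1, 2) + (0, 1). λ = (1 - 2)/(0 - 1) ≡ 6/6 mod 7. 6⁻¹ ≡ 6 (mod 7), so λ ≡ 1.
  x = λ² - 1 - 0 = 1 - 1 ≡ 0; y = λ·(1 - 0) - 2 ≡ 6. → (0, 6)
5P: (0, 6) + (0, 1): same x and y₁ ≡ -y₂, so the sum is the point at infinity.
6P: the point at infinity + (0, 1) = (0, 1) (identity).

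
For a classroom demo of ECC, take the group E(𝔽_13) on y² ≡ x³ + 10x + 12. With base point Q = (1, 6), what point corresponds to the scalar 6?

Repeated addition: build up to 6Q.
2Q: tangent at (1, 6): λ = (3·1² + 10)/(2·6) ≡ 0/12. 12⁻¹ ≡ 12 (mod 13) since 12·12 = 144 ≡ 1, so λ ≡ 0·12 ≡ 0.
  x = λ² - 1 - 1 = 0 - 2 ≡ 11; y = λ·(1 - 11) - 6 ≡ 7. → (11, 7)
3Q: (11, 7) + (1, 6). λ = (6 - 7)/(1 - 11) ≡ 12/3 mod 13. 3⁻¹ ≡ 9 (mod 13) since 3·9 = 27 ≡ 1, so λ ≡ 4.
  x = λ² - 11 - 1 = 16 - 12 ≡ 4; y = λ·(11 - 4) - 7 ≡ 8. → (4, 8)
4Q: (4, 8) + (1, 6). λ = (6 - 8)/(1 - 4) ≡ 11/10 mod 13. 10⁻¹ ≡ 4 (mod 13) since 10·4 = 40 ≡ 1, so λ ≡ 5.
  x = λ² - 4 - 1 = 25 - 5 ≡ 7; y = λ·(4 - 7) - 8 ≡ 3. → (7, 3)
5Q: (7, 3) + (1, 6). λ = (6 - 3)/(1 - 7) ≡ 3/7 mod 13. 7⁻¹ ≡ 2 (mod 13), so λ ≡ 6.
  x = λ² - 7 - 1 = 36 - 8 ≡ 2; y = λ·(7 - 2) - 3 ≡ 1. → (2, 1)
6Q: (2, 1) + (1, 6). λ = (6 - 1)/(1 - 2) ≡ 5/12 mod 13. 12⁻¹ ≡ 12 (mod 13), so λ ≡ 8.
  x = λ² - 2 - 1 = 64 - 3 ≡ 9; y = λ·(2 - 9) - 1 ≡ 8. → (9, 8)

(9, 8)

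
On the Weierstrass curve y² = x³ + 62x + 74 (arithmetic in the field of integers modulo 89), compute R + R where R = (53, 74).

tangent at (53, 74): λ = (3·53² + 62)/(2·74) ≡ 34/59. 59⁻¹ ≡ 86 (mod 89) since 59·86 = 5074 ≡ 1, so λ ≡ 34·86 ≡ 76.
  x = λ² - 53 - 53 = 5776 - 106 ≡ 63; y = λ·(53 - 63) - 74 ≡ 56. → (63, 56)

(63, 56)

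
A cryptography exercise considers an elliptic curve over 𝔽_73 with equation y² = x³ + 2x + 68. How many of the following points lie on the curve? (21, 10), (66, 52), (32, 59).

(21, 10): 10² ≡ 27, rhs ≡ 27 → on.
(66, 52): 52² ≡ 3, rhs ≡ 3 → on.
(32, 59): 59² ≡ 50, rhs ≡ 50 → on.

3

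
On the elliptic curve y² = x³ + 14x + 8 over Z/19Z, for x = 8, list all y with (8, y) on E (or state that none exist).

x³ + 14x + 8 = 632 ≡ 5 (mod 19).
Square roots of 5 mod 19: 9 and 10 (since 9² = 81 ≡ 5).

9, 10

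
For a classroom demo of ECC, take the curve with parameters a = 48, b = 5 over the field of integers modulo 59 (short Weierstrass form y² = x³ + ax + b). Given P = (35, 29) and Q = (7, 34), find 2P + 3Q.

First 2P:
Repeated addition: build up to 2P.
2P: tangent at (35, 29): λ = (3·35² + 48)/(2·29) ≡ 6/58. 58⁻¹ ≡ 58 (mod 59), so λ ≡ 6·58 ≡ 53.
  x = λ² - 35 - 35 = 2809 - 70 ≡ 25; y = λ·(35 - 25) - 29 ≡ 29. → (25, 29)
2P = (25, 29).
Next 3Q:
Repeated addition: build up to 3Q.
2Q: tangent at (7, 34): λ = (3·7² + 48)/(2·34) ≡ 18/9. 9⁻¹ ≡ 46 (mod 59) since 9·46 = 414 ≡ 1, so λ ≡ 18·46 ≡ 2.
  x = λ² - 7 - 7 = 4 - 14 ≡ 49; y = λ·(7 - 49) - 34 ≡ 0. → (49, 0)
3Q: (49, 0) + (7, 34). λ = (34 - 0)/(7 - 49) ≡ 34/17 mod 59. 17⁻¹ ≡ 7 (mod 59) since 17·7 = 119 ≡ 1, so λ ≡ 2.
  x = λ² - 49 - 7 = 4 - 56 ≡ 7; y = λ·(49 - 7) - 0 ≡ 25. → (7, 25)
3Q = (7, 25).
Finally 2P + 3Q:
(25, 29) + (7, 25). λ = (25 - 29)/(7 - 25) ≡ 55/41 mod 59. 41⁻¹ ≡ 36 (mod 59) since 41·36 = 1476 ≡ 1, so λ ≡ 33.
  x = λ² - 25 - 7 = 1089 - 32 ≡ 54; y = λ·(25 - 54) - 29 ≡ 17. → (54, 17)

(54, 17)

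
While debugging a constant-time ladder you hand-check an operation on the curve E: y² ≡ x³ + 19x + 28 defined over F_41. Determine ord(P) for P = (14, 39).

9

2P: tangent at (14, 39): λ = (3·14² + 19)/(2·39) ≡ 33/37. 37⁻¹ ≡ 10 (mod 41) since 37·10 = 370 ≡ 1, so λ ≡ 33·10 ≡ 2.
  x = λ² - 14 - 14 = 4 - 28 ≡ 17; y = λ·(14 - 17) - 39 ≡ 37. → (17, 37)
3P: (17, 37) + (14, 39). λ = (39 - 37)/(14 - 17) ≡ 2/38 mod 41. 38⁻¹ ≡ 27 (mod 41), so λ ≡ 13.
  x = λ² - 17 - 14 = 169 - 31 ≡ 15; y = λ·(17 - 15) - 37 ≡ 30. → (15, 30)
4P: (15, 30) + (14, 39). λ = (39 - 30)/(14 - 15) ≡ 9/40 mod 41. 40⁻¹ ≡ 40 (mod 41), so λ ≡ 32.
  x = λ² - 15 - 14 = 1024 - 29 ≡ 11; y = λ·(15 - 11) - 30 ≡ 16. → (11, 16)
5P: (11, 16) + (14, 39). λ = (39 - 16)/(14 - 11) ≡ 23/3 mod 41. 3⁻¹ ≡ 14 (mod 41), so λ ≡ 35.
  x = λ² - 11 - 14 = 1225 - 25 ≡ 11; y = λ·(11 - 11) - 16 ≡ 25. → (11, 25)
6P: (11, 25) + (14, 39). λ = (39 - 25)/(14 - 11) ≡ 14/3 mod 41. 3⁻¹ ≡ 14 (mod 41), so λ ≡ 32.
  x = λ² - 11 - 14 = 1024 - 25 ≡ 15; y = λ·(11 - 15) - 25 ≡ 11. → (15, 11)
7P: (15, 11) + (14, 39). λ = (39 - 11)/(14 - 15) ≡ 28/40 mod 41. 40⁻¹ ≡ 40 (mod 41), so λ ≡ 13.
  x = λ² - 15 - 14 = 169 - 29 ≡ 17; y = λ·(15 - 17) - 11 ≡ 4. → (17, 4)
8P: (17, 4) + (14, 39). λ = (39 - 4)/(14 - 17) ≡ 35/38 mod 41. 38⁻¹ ≡ 27 (mod 41), so λ ≡ 2.
  x = λ² - 17 - 14 = 4 - 31 ≡ 14; y = λ·(17 - 14) - 4 ≡ 2. → (14, 2)
9P: (14, 2) + (14, 39): same x and y₁ ≡ -y₂, so the sum is ∞.
9P = ∞, so the order is 9.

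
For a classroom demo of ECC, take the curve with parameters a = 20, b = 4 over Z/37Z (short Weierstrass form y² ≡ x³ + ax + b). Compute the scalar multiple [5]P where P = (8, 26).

(5, 28)

Double-and-add on 5 = (101)₂. Start with P = (8, 26) for the leading 1-bit.
double: tangent at (8, 26): λ = (3·8² + 20)/(2·26) ≡ 27/15. 15⁻¹ ≡ 5 (mod 37) since 15·5 = 75 ≡ 1, so λ ≡ 27·5 ≡ 24.
  x = λ² - 8 - 8 = 576 - 16 ≡ 5; y = λ·(8 - 5) - 26 ≡ 9. → (5, 9)
double: tangent at (5, 9): λ = (3·5² + 20)/(2·9) ≡ 21/18. 18⁻¹ ≡ 35 (mod 37), so λ ≡ 21·35 ≡ 32.
  x = λ² - 5 - 5 = 1024 - 10 ≡ 15; y = λ·(5 - 15) - 9 ≡ 4. → (15, 4)
add P: (15, 4) + (8, 26). λ = (26 - 4)/(8 - 15) ≡ 22/30 mod 37. 30⁻¹ ≡ 21 (mod 37), so λ ≡ 18.
  x = λ² - 15 - 8 = 324 - 23 ≡ 5; y = λ·(15 - 5) - 4 ≡ 28. → (5, 28)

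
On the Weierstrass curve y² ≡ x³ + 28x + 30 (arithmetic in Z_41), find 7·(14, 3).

(14, 38)

Write Q = (14, 3).
Repeated addition: build up to 7Q.
2Q: tangent at (14, 3): λ = (3·14² + 28)/(2·3) ≡ 1/6. 6⁻¹ ≡ 7 (mod 41), so λ ≡ 1·7 ≡ 7.
  x = λ² - 14 - 14 = 49 - 28 ≡ 21; y = λ·(14 - 21) - 3 ≡ 30. → (21, 30)
3Q: (21, 30) + (14, 3). λ = (3 - 30)/(14 - 21) ≡ 14/34 mod 41. 34⁻¹ ≡ 35 (mod 41) since 34·35 = 1190 ≡ 1, so λ ≡ 39.
  x = λ² - 21 - 14 = 1521 - 35 ≡ 10; y = λ·(21 - 10) - 30 ≡ 30. → (10, 30)
4Q: (10, 30) + (14, 3). λ = (3 - 30)/(14 - 10) ≡ 14/4 mod 41. 4⁻¹ ≡ 31 (mod 41) since 4·31 = 124 ≡ 1, so λ ≡ 24.
  x = λ² - 10 - 14 = 576 - 24 ≡ 19; y = λ·(10 - 19) - 30 ≡ 0. → (19, 0)
5Q: (19, 0) + (14, 3). λ = (3 - 0)/(14 - 19) ≡ 3/36 mod 41. 36⁻¹ ≡ 8 (mod 41), so λ ≡ 24.
  x = λ² - 19 - 14 = 576 - 33 ≡ 10; y = λ·(19 - 10) - 0 ≡ 11. → (10, 11)
6Q: (10, 11) + (14, 3). λ = (3 - 11)/(14 - 10) ≡ 33/4 mod 41. 4⁻¹ ≡ 31 (mod 41) since 4·31 = 124 ≡ 1, so λ ≡ 39.
  x = λ² - 10 - 14 = 1521 - 24 ≡ 21; y = λ·(10 - 21) - 11 ≡ 11. → (21, 11)
7Q: (21, 11) + (14, 3). λ = (3 - 11)/(14 - 21) ≡ 33/34 mod 41. 34⁻¹ ≡ 35 (mod 41) since 34·35 = 1190 ≡ 1, so λ ≡ 7.
  x = λ² - 21 - 14 = 49 - 35 ≡ 14; y = λ·(21 - 14) - 11 ≡ 38. → (14, 38)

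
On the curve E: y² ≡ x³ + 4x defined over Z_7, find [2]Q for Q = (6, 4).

tangent at (6, 4): λ = (3·6² + 4)/(2·4) ≡ 0/1. 1⁻¹ ≡ 1 (mod 7) since 1·1 = 1 ≡ 1, so λ ≡ 0·1 ≡ 0.
  x = λ² - 6 - 6 = 0 - 12 ≡ 2; y = λ·(6 - 2) - 4 ≡ 3. → (2, 3)

(2, 3)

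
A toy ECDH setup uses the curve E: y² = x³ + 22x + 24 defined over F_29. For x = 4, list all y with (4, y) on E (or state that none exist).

none

x³ + 22x + 24 = 176 ≡ 2 (mod 29).
2 is a non-residue mod 29; no y exists.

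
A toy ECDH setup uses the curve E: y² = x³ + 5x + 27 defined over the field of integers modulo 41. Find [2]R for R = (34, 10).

tangent at (34, 10): λ = (3·34² + 5)/(2·10) ≡ 29/20. 20⁻¹ ≡ 39 (mod 41), so λ ≡ 29·39 ≡ 24.
  x = λ² - 34 - 34 = 576 - 68 ≡ 16; y = λ·(34 - 16) - 10 ≡ 12. → (16, 12)

(16, 12)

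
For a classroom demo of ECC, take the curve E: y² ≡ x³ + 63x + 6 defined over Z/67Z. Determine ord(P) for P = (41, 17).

11

2P: tangent at (41, 17): λ = (3·41² + 63)/(2·17) ≡ 14/34. 34⁻¹ ≡ 2 (mod 67), so λ ≡ 14·2 ≡ 28.
  x = λ² - 41 - 41 = 784 - 82 ≡ 32; y = λ·(41 - 32) - 17 ≡ 34. → (32, 34)
3P: (32, 34) + (41, 17). λ = (17 - 34)/(41 - 32) ≡ 50/9 mod 67. 9⁻¹ ≡ 15 (mod 67) since 9·15 = 135 ≡ 1, so λ ≡ 13.
  x = λ² - 32 - 41 = 169 - 73 ≡ 29; y = λ·(32 - 29) - 34 ≡ 5. → (29, 5)
4P: (29, 5) + (41, 17). λ = (17 - 5)/(41 - 29) ≡ 12/12 mod 67. 12⁻¹ ≡ 28 (mod 67) since 12·28 = 336 ≡ 1, so λ ≡ 1.
  x = λ² - 29 - 41 = 1 - 70 ≡ 65; y = λ·(29 - 65) - 5 ≡ 26. → (65, 26)
5P: (65, 26) + (41, 17). λ = (17 - 26)/(41 - 65) ≡ 58/43 mod 67. 43⁻¹ ≡ 53 (mod 67) since 43·53 = 2279 ≡ 1, so λ ≡ 59.
  x = λ² - 65 - 41 = 3481 - 106 ≡ 25; y = λ·(65 - 25) - 26 ≡ 56. → (25, 56)
6P: (25, 56) + (41, 17). λ = (17 - 56)/(41 - 25) ≡ 28/16 mod 67. 16⁻¹ ≡ 21 (mod 67) since 16·21 = 336 ≡ 1, so λ ≡ 52.
  x = λ² - 25 - 41 = 2704 - 66 ≡ 25; y = λ·(25 - 25) - 56 ≡ 11. → (25, 11)
7P: (25, 11) + (41, 17). λ = (17 - 11)/(41 - 25) ≡ 6/16 mod 67. 16⁻¹ ≡ 21 (mod 67), so λ ≡ 59.
  x = λ² - 25 - 41 = 3481 - 66 ≡ 65; y = λ·(25 - 65) - 11 ≡ 41. → (65, 41)
8P: (65, 41) + (41, 17). λ = (17 - 41)/(41 - 65) ≡ 43/43 mod 67. 43⁻¹ ≡ 53 (mod 67) since 43·53 = 2279 ≡ 1, so λ ≡ 1.
  x = λ² - 65 - 41 = 1 - 106 ≡ 29; y = λ·(65 - 29) - 41 ≡ 62. → (29, 62)
9P: (29, 62) + (41, 17). λ = (17 - 62)/(41 - 29) ≡ 22/12 mod 67. 12⁻¹ ≡ 28 (mod 67), so λ ≡ 13.
  x = λ² - 29 - 41 = 169 - 70 ≡ 32; y = λ·(29 - 32) - 62 ≡ 33. → (32, 33)
10P: (32, 33) + (41, 17). λ = (17 - 33)/(41 - 32) ≡ 51/9 mod 67. 9⁻¹ ≡ 15 (mod 67) since 9·15 = 135 ≡ 1, so λ ≡ 28.
  x = λ² - 32 - 41 = 784 - 73 ≡ 41; y = λ·(32 - 41) - 33 ≡ 50. → (41, 50)
11P: (41, 50) + (41, 17): same x and y₁ ≡ -y₂, so the sum is O.
11P = O, so the order is 11.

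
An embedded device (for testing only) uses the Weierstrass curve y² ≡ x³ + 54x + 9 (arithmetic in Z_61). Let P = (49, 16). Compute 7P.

(30, 52)

Repeated addition: build up to 7P.
2P: tangent at (49, 16): λ = (3·49² + 54)/(2·16) ≡ 59/32. 32⁻¹ ≡ 21 (mod 61), so λ ≡ 59·21 ≡ 19.
  x = λ² - 49 - 49 = 361 - 98 ≡ 19; y = λ·(49 - 19) - 16 ≡ 5. → (19, 5)
3P: (19, 5) + (49, 16). λ = (16 - 5)/(49 - 19) ≡ 11/30 mod 61. 30⁻¹ ≡ 59 (mod 61), so λ ≡ 39.
  x = λ² - 19 - 49 = 1521 - 68 ≡ 50; y = λ·(19 - 50) - 5 ≡ 6. → (50, 6)
4P: (50, 6) + (49, 16). λ = (16 - 6)/(49 - 50) ≡ 10/60 mod 61. 60⁻¹ ≡ 60 (mod 61), so λ ≡ 51.
  x = λ² - 50 - 49 = 2601 - 99 ≡ 1; y = λ·(50 - 1) - 6 ≡ 53. → (1, 53)
5P: (1, 53) + (49, 16). λ = (16 - 53)/(49 - 1) ≡ 24/48 mod 61. 48⁻¹ ≡ 14 (mod 61), so λ ≡ 31.
  x = λ² - 1 - 49 = 961 - 50 ≡ 57; y = λ·(1 - 57) - 53 ≡ 41. → (57, 41)
6P: (57, 41) + (49, 16). λ = (16 - 41)/(49 - 57) ≡ 36/53 mod 61. 53⁻¹ ≡ 38 (mod 61) since 53·38 = 2014 ≡ 1, so λ ≡ 26.
  x = λ² - 57 - 49 = 676 - 106 ≡ 21; y = λ·(57 - 21) - 41 ≡ 41. → (21, 41)
7P: (21, 41) + (49, 16). λ = (16 - 41)/(49 - 21) ≡ 36/28 mod 61. 28⁻¹ ≡ 24 (mod 61) since 28·24 = 672 ≡ 1, so λ ≡ 10.
  x = λ² - 21 - 49 = 100 - 70 ≡ 30; y = λ·(21 - 30) - 41 ≡ 52. → (30, 52)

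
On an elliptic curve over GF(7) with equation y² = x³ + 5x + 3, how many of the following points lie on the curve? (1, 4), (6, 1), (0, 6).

(1, 4): 4² ≡ 2, rhs ≡ 2 → on.
(6, 1): 1² ≡ 1, rhs ≡ 4 → off.
(0, 6): 6² ≡ 1, rhs ≡ 3 → off.

1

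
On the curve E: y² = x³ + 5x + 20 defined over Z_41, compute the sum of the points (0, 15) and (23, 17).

(0, 15) + (23, 17). λ = (17 - 15)/(23 - 0) ≡ 2/23 mod 41. 23⁻¹ ≡ 25 (mod 41) since 23·25 = 575 ≡ 1, so λ ≡ 9.
  x = λ² - 0 - 23 = 81 - 23 ≡ 17; y = λ·(0 - 17) - 15 ≡ 37. → (17, 37)

(17, 37)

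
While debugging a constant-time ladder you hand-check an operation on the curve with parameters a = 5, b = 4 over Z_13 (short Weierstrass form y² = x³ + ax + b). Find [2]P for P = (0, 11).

tangent at (0, 11): λ = (3·0² + 5)/(2·11) ≡ 5/9. 9⁻¹ ≡ 3 (mod 13), so λ ≡ 5·3 ≡ 2.
  x = λ² - 0 - 0 = 4 - 0 ≡ 4; y = λ·(0 - 4) - 11 ≡ 7. → (4, 7)

(4, 7)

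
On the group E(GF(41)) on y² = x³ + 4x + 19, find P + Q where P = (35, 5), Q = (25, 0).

(12, 27)

(35, 5) + (25, 0). λ = (0 - 5)/(25 - 35) ≡ 36/31 mod 41. 31⁻¹ ≡ 4 (mod 41), so λ ≡ 21.
  x = λ² - 35 - 25 = 441 - 60 ≡ 12; y = λ·(35 - 12) - 5 ≡ 27. → (12, 27)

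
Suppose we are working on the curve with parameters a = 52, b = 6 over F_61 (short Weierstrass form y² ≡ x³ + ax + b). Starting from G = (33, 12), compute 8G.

(32, 20)

Repeated addition: build up to 8G.
2G: tangent at (33, 12): λ = (3·33² + 52)/(2·12) ≡ 25/24. 24⁻¹ ≡ 28 (mod 61), so λ ≡ 25·28 ≡ 29.
  x = λ² - 33 - 33 = 841 - 66 ≡ 43; y = λ·(33 - 43) - 12 ≡ 3. → (43, 3)
3G: (43, 3) + (33, 12). λ = (12 - 3)/(33 - 43) ≡ 9/51 mod 61. 51⁻¹ ≡ 6 (mod 61), so λ ≡ 54.
  x = λ² - 43 - 33 = 2916 - 76 ≡ 34; y = λ·(43 - 34) - 3 ≡ 56. → (34, 56)
4G: (34, 56) + (33, 12). λ = (12 - 56)/(33 - 34) ≡ 17/60 mod 61. 60⁻¹ ≡ 60 (mod 61), so λ ≡ 44.
  x = λ² - 34 - 33 = 1936 - 67 ≡ 39; y = λ·(34 - 39) - 56 ≡ 29. → (39, 29)
5G: (39, 29) + (33, 12). λ = (12 - 29)/(33 - 39) ≡ 44/55 mod 61. 55⁻¹ ≡ 10 (mod 61), so λ ≡ 13.
  x = λ² - 39 - 33 = 169 - 72 ≡ 36; y = λ·(39 - 36) - 29 ≡ 10. → (36, 10)
6G: (36, 10) + (33, 12). λ = (12 - 10)/(33 - 36) ≡ 2/58 mod 61. 58⁻¹ ≡ 20 (mod 61), so λ ≡ 40.
  x = λ² - 36 - 33 = 1600 - 69 ≡ 6; y = λ·(36 - 6) - 10 ≡ 31. → (6, 31)
7G: (6, 31) + (33, 12). λ = (12 - 31)/(33 - 6) ≡ 42/27 mod 61. 27⁻¹ ≡ 52 (mod 61), so λ ≡ 49.
  x = λ² - 6 - 33 = 2401 - 39 ≡ 44; y = λ·(6 - 44) - 31 ≡ 59. → (44, 59)
8G: (44, 59) + (33, 12). λ = (12 - 59)/(33 - 44) ≡ 14/50 mod 61. 50⁻¹ ≡ 11 (mod 61), so λ ≡ 32.
  x = λ² - 44 - 33 = 1024 - 77 ≡ 32; y = λ·(44 - 32) - 59 ≡ 20. → (32, 20)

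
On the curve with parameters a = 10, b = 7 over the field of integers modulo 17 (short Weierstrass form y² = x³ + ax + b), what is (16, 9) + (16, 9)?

(1, 16)

tangent at (16, 9): λ = (3·16² + 10)/(2·9) ≡ 13/1. 1⁻¹ ≡ 1 (mod 17) since 1·1 = 1 ≡ 1, so λ ≡ 13·1 ≡ 13.
  x = λ² - 16 - 16 = 169 - 32 ≡ 1; y = λ·(16 - 1) - 9 ≡ 16. → (1, 16)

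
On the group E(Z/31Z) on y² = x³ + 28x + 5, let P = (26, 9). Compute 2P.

(26, 22)

tangent at (26, 9): λ = (3·26² + 28)/(2·9) ≡ 10/18. 18⁻¹ ≡ 19 (mod 31) since 18·19 = 342 ≡ 1, so λ ≡ 10·19 ≡ 4.
  x = λ² - 26 - 26 = 16 - 52 ≡ 26; y = λ·(26 - 26) - 9 ≡ 22. → (26, 22)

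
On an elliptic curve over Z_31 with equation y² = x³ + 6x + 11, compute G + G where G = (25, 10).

(20, 3)

tangent at (25, 10): λ = (3·25² + 6)/(2·10) ≡ 21/20. 20⁻¹ ≡ 14 (mod 31), so λ ≡ 21·14 ≡ 15.
  x = λ² - 25 - 25 = 225 - 50 ≡ 20; y = λ·(25 - 20) - 10 ≡ 3. → (20, 3)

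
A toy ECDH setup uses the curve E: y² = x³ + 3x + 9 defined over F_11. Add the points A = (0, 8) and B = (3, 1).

(0, 8) + (3, 1). λ = (1 - 8)/(3 - 0) ≡ 4/3 mod 11. 3⁻¹ ≡ 4 (mod 11) since 3·4 = 12 ≡ 1, so λ ≡ 5.
  x = λ² - 0 - 3 = 25 - 3 ≡ 0; y = λ·(0 - 0) - 8 ≡ 3. → (0, 3)

(0, 3)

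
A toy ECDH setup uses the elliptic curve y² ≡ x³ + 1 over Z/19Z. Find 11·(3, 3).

Write Q = (3, 3).
Double-and-add on 11 = (1011)₂. Start with Q = (3, 3) for the leading 1-bit.
double: tangent at (3, 3): λ = (3·3² + 0)/(2·3) ≡ 8/6. 6⁻¹ ≡ 16 (mod 19) since 6·16 = 96 ≡ 1, so λ ≡ 8·16 ≡ 14.
  x = λ² - 3 - 3 = 196 - 6 ≡ 0; y = λ·(3 - 0) - 3 ≡ 1. → (0, 1)
double: tangent at (0, 1): λ = (3·0² + 0)/(2·1) ≡ 0/2. 2⁻¹ ≡ 10 (mod 19) since 2·10 = 20 ≡ 1, so λ ≡ 0·10 ≡ 0.
  x = λ² - 0 - 0 = 0 - 0 ≡ 0; y = λ·(0 - 0) - 1 ≡ 18. → (0, 18)
add Q: (0, 18) + (3, 3). λ = (3 - 18)/(3 - 0) ≡ 4/3 mod 19. 3⁻¹ ≡ 13 (mod 19), so λ ≡ 14.
  x = λ² - 0 - 3 = 196 - 3 ≡ 3; y = λ·(0 - 3) - 18 ≡ 16. → (3, 16)
double: tangent at (3, 16): λ = (3·3² + 0)/(2·16) ≡ 8/13. 13⁻¹ ≡ 3 (mod 19), so λ ≡ 8·3 ≡ 5.
  x = λ² - 3 - 3 = 25 - 6 ≡ 0; y = λ·(3 - 0) - 16 ≡ 18. → (0, 18)
add Q: (0, 18) + (3, 3). λ = (3 - 18)/(3 - 0) ≡ 4/3 mod 19. 3⁻¹ ≡ 13 (mod 19) since 3·13 = 39 ≡ 1, so λ ≡ 14.
  x = λ² - 0 - 3 = 196 - 3 ≡ 3; y = λ·(0 - 3) - 18 ≡ 16. → (3, 16)

(3, 16)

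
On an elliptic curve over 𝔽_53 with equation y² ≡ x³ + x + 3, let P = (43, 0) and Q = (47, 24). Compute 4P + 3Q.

First 4P:
Repeated addition: build up to 4P.
2P: (43, 0) + (43, 0): same x and y₁ ≡ -y₂, so the sum is ∞.
3P: ∞ + (43, 0) = (43, 0) (identity).
4P: (43, 0) + (43, 0): same x and y₁ ≡ -y₂, so the sum is ∞.
4P = ∞.
Next 3Q:
Repeated addition: build up to 3Q.
2Q: tangent at (47, 24): λ = (3·47² + 1)/(2·24) ≡ 3/48. 48⁻¹ ≡ 21 (mod 53), so λ ≡ 3·21 ≡ 10.
  x = λ² - 47 - 47 = 100 - 94 ≡ 6; y = λ·(47 - 6) - 24 ≡ 15. → (6, 15)
3Q: (6, 15) + (47, 24). λ = (24 - 15)/(47 - 6) ≡ 9/41 mod 53. 41⁻¹ ≡ 22 (mod 53) since 41·22 = 902 ≡ 1, so λ ≡ 39.
  x = λ² - 6 - 47 = 1521 - 53 ≡ 37; y = λ·(6 - 37) - 15 ≡ 48. → (37, 48)
3Q = (37, 48).
Finally 4P + 3Q:
∞ + (37, 48) = (37, 48) (identity).

(37, 48)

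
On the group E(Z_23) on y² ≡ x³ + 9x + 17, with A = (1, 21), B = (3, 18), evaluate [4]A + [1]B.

(20, 3)

First 4A:
Double-and-add on 4 = (100)₂. Start with A = (1, 21) for the leading 1-bit.
double: tangent at (1, 21): λ = (3·1² + 9)/(2·21) ≡ 12/19. 19⁻¹ ≡ 17 (mod 23) since 19·17 = 323 ≡ 1, so λ ≡ 12·17 ≡ 20.
  x = λ² - 1 - 1 = 400 - 2 ≡ 7; y = λ·(1 - 7) - 21 ≡ 20. → (7, 20)
double: tangent at (7, 20): λ = (3·7² + 9)/(2·20) ≡ 18/17. 17⁻¹ ≡ 19 (mod 23), so λ ≡ 18·19 ≡ 20.
  x = λ² - 7 - 7 = 400 - 14 ≡ 18; y = λ·(7 - 18) - 20 ≡ 13. → (18, 13)
4A = (18, 13).
Finally 4A + B:
(18, 13) + (3, 18). λ = (18 - 13)/(3 - 18) ≡ 5/8 mod 23. 8⁻¹ ≡ 3 (mod 23), so λ ≡ 15.
  x = λ² - 18 - 3 = 225 - 21 ≡ 20; y = λ·(18 - 20) - 13 ≡ 3. → (20, 3)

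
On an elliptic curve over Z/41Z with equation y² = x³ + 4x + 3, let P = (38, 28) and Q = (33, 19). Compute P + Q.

(29, 21)

(38, 28) + (33, 19). λ = (19 - 28)/(33 - 38) ≡ 32/36 mod 41. 36⁻¹ ≡ 8 (mod 41), so λ ≡ 10.
  x = λ² - 38 - 33 = 100 - 71 ≡ 29; y = λ·(38 - 29) - 28 ≡ 21. → (29, 21)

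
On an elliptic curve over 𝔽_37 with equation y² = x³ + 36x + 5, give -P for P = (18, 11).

(18, 26)

-(18, 11) = (18, -11 mod 37) = (18, 26).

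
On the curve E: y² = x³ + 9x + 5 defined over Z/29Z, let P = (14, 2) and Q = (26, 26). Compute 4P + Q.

First 4P:
Double-and-add on 4 = (100)₂. Start with P = (14, 2) for the leading 1-bit.
double: tangent at (14, 2): λ = (3·14² + 9)/(2·2) ≡ 17/4. 4⁻¹ ≡ 22 (mod 29), so λ ≡ 17·22 ≡ 26.
  x = λ² - 14 - 14 = 676 - 28 ≡ 10; y = λ·(14 - 10) - 2 ≡ 15. → (10, 15)
double: tangent at (10, 15): λ = (3·10² + 9)/(2·15) ≡ 19/1. 1⁻¹ ≡ 1 (mod 29), so λ ≡ 19·1 ≡ 19.
  x = λ² - 10 - 10 = 361 - 20 ≡ 22; y = λ·(10 - 22) - 15 ≡ 18. → (22, 18)
4P = (22, 18).
Finally 4P + Q:
(22, 18) + (26, 26). λ = (26 - 18)/(26 - 22) ≡ 8/4 mod 29. 4⁻¹ ≡ 22 (mod 29), so λ ≡ 2.
  x = λ² - 22 - 26 = 4 - 48 ≡ 14; y = λ·(22 - 14) - 18 ≡ 27. → (14, 27)

(14, 27)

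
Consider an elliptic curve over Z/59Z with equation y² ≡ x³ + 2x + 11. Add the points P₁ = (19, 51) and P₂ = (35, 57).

(54, 17)

(19, 51) + (35, 57). λ = (57 - 51)/(35 - 19) ≡ 6/16 mod 59. 16⁻¹ ≡ 48 (mod 59) since 16·48 = 768 ≡ 1, so λ ≡ 52.
  x = λ² - 19 - 35 = 2704 - 54 ≡ 54; y = λ·(19 - 54) - 51 ≡ 17. → (54, 17)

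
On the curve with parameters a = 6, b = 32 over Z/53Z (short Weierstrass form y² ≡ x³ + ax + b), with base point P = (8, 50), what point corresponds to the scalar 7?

Double-and-add on 7 = (111)₂. Start with P = (8, 50) for the leading 1-bit.
double: tangent at (8, 50): λ = (3·8² + 6)/(2·50) ≡ 39/47. 47⁻¹ ≡ 44 (mod 53), so λ ≡ 39·44 ≡ 20.
  x = λ² - 8 - 8 = 400 - 16 ≡ 13; y = λ·(8 - 13) - 50 ≡ 9. → (13, 9)
add P: (13, 9) + (8, 50). λ = (50 - 9)/(8 - 13) ≡ 41/48 mod 53. 48⁻¹ ≡ 21 (mod 53), so λ ≡ 13.
  x = λ² - 13 - 8 = 169 - 21 ≡ 42; y = λ·(13 - 42) - 9 ≡ 38. → (42, 38)
double: tangent at (42, 38): λ = (3·42² + 6)/(2·38) ≡ 51/23. 23⁻¹ ≡ 30 (mod 53), so λ ≡ 51·30 ≡ 46.
  x = λ² - 42 - 42 = 2116 - 84 ≡ 18; y = λ·(42 - 18) - 38 ≡ 6. → (18, 6)
add P: (18, 6) + (8, 50). λ = (50 - 6)/(8 - 18) ≡ 44/43 mod 53. 43⁻¹ ≡ 37 (mod 53), so λ ≡ 38.
  x = λ² - 18 - 8 = 1444 - 26 ≡ 40; y = λ·(18 - 40) - 6 ≡ 6. → (40, 6)

(40, 6)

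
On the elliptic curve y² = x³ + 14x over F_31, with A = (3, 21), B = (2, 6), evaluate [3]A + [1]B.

(3, 21)

First 3A:
Repeated addition: build up to 3A.
2A: tangent at (3, 21): λ = (3·3² + 14)/(2·21) ≡ 10/11. 11⁻¹ ≡ 17 (mod 31) since 11·17 = 187 ≡ 1, so λ ≡ 10·17 ≡ 15.
  x = λ² - 3 - 3 = 225 - 6 ≡ 2; y = λ·(3 - 2) - 21 ≡ 25. → (2, 25)
3A: (2, 25) + (3, 21). λ = (21 - 25)/(3 - 2) ≡ 27/1 mod 31. 1⁻¹ ≡ 1 (mod 31), so λ ≡ 27.
  x = λ² - 2 - 3 = 729 - 5 ≡ 11; y = λ·(2 - 11) - 25 ≡ 11. → (11, 11)
3A = (11, 11).
Finally 3A + B:
(11, 11) + (2, 6). λ = (6 - 11)/(2 - 11) ≡ 26/22 mod 31. 22⁻¹ ≡ 24 (mod 31), so λ ≡ 4.
  x = λ² - 11 - 2 = 16 - 13 ≡ 3; y = λ·(11 - 3) - 11 ≡ 21. → (3, 21)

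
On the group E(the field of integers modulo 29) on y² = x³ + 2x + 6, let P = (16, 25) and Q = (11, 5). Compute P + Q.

(16, 25) + (11, 5). λ = (5 - 25)/(11 - 16) ≡ 9/24 mod 29. 24⁻¹ ≡ 23 (mod 29), so λ ≡ 4.
  x = λ² - 16 - 11 = 16 - 27 ≡ 18; y = λ·(16 - 18) - 25 ≡ 25. → (18, 25)

(18, 25)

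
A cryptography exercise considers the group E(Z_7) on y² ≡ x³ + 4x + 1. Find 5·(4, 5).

Write P = (4, 5).
Repeated addition: build up to 5P.
2P: tangent at (4, 5): λ = (3·4² + 4)/(2·5) ≡ 3/3. 3⁻¹ ≡ 5 (mod 7), so λ ≡ 3·5 ≡ 1.
  x = λ² - 4 - 4 = 1 - 8 ≡ 0; y = λ·(4 - 0) - 5 ≡ 6. → (0, 6)
3P: (0, 6) + (4, 5). λ = (5 - 6)/(4 - 0) ≡ 6/4 mod 7. 4⁻¹ ≡ 2 (mod 7), so λ ≡ 5.
  x = λ² - 0 - 4 = 25 - 4 ≡ 0; y = λ·(0 - 0) - 6 ≡ 1. → (0, 1)
4P: (0, 1) + (4, 5). λ = (5 - 1)/(4 - 0) ≡ 4/4 mod 7. 4⁻¹ ≡ 2 (mod 7), so λ ≡ 1.
  x = λ² - 0 - 4 = 1 - 4 ≡ 4; y = λ·(0 - 4) - 1 ≡ 2. → (4, 2)
5P: (4, 2) + (4, 5): same x and y₁ ≡ -y₂, so the sum is the point at infinity.

O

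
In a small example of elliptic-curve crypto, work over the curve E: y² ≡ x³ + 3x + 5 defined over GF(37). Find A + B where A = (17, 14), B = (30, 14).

(17, 14) + (30, 14). λ = (14 - 14)/(30 - 17) ≡ 0/13 mod 37. 13⁻¹ ≡ 20 (mod 37) since 13·20 = 260 ≡ 1, so λ ≡ 0.
  x = λ² - 17 - 30 = 0 - 47 ≡ 27; y = λ·(17 - 27) - 14 ≡ 23. → (27, 23)

(27, 23)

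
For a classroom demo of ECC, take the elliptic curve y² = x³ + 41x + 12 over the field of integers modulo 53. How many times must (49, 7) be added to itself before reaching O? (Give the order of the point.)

12

2P: tangent at (49, 7): λ = (3·49² + 41)/(2·7) ≡ 36/14. 14⁻¹ ≡ 19 (mod 53), so λ ≡ 36·19 ≡ 48.
  x = λ² - 49 - 49 = 2304 - 98 ≡ 33; y = λ·(49 - 33) - 7 ≡ 19. → (33, 19)
3P: (33, 19) + (49, 7). λ = (7 - 19)/(49 - 33) ≡ 41/16 mod 53. 16⁻¹ ≡ 10 (mod 53) since 16·10 = 160 ≡ 1, so λ ≡ 39.
  x = λ² - 33 - 49 = 1521 - 82 ≡ 8; y = λ·(33 - 8) - 19 ≡ 2. → (8, 2)
4P: (8, 2) + (49, 7). λ = (7 - 2)/(49 - 8) ≡ 5/41 mod 53. 41⁻¹ ≡ 22 (mod 53), so λ ≡ 4.
  x = λ² - 8 - 49 = 16 - 57 ≡ 12; y = λ·(8 - 12) - 2 ≡ 35. → (12, 35)
5P: (12, 35) + (49, 7). λ = (7 - 35)/(49 - 12) ≡ 25/37 mod 53. 37⁻¹ ≡ 43 (mod 53), so λ ≡ 15.
  x = λ² - 12 - 49 = 225 - 61 ≡ 5; y = λ·(12 - 5) - 35 ≡ 17. → (5, 17)
6P: (5, 17) + (49, 7). λ = (7 - 17)/(49 - 5) ≡ 43/44 mod 53. 44⁻¹ ≡ 47 (mod 53) since 44·47 = 2068 ≡ 1, so λ ≡ 7.
  x = λ² - 5 - 49 = 49 - 54 ≡ 48; y = λ·(5 - 48) - 17 ≡ 0. → (48, 0)
7P: (48, 0) + (49, 7). λ = (7 - 0)/(49 - 48) ≡ 7/1 mod 53. 1⁻¹ ≡ 1 (mod 53) since 1·1 = 1 ≡ 1, so λ ≡ 7.
  x = λ² - 48 - 49 = 49 - 97 ≡ 5; y = λ·(48 - 5) - 0 ≡ 36. → (5, 36)
8P: (5, 36) + (49, 7). λ = (7 - 36)/(49 - 5) ≡ 24/44 mod 53. 44⁻¹ ≡ 47 (mod 53), so λ ≡ 15.
  x = λ² - 5 - 49 = 225 - 54 ≡ 12; y = λ·(5 - 12) - 36 ≡ 18. → (12, 18)
9P: (12, 18) + (49, 7). λ = (7 - 18)/(49 - 12) ≡ 42/37 mod 53. 37⁻¹ ≡ 43 (mod 53), so λ ≡ 4.
  x = λ² - 12 - 49 = 16 - 61 ≡ 8; y = λ·(12 - 8) - 18 ≡ 51. → (8, 51)
10P: (8, 51) + (49, 7). λ = (7 - 51)/(49 - 8) ≡ 9/41 mod 53. 41⁻¹ ≡ 22 (mod 53), so λ ≡ 39.
  x = λ² - 8 - 49 = 1521 - 57 ≡ 33; y = λ·(8 - 33) - 51 ≡ 34. → (33, 34)
11P: (33, 34) + (49, 7). λ = (7 - 34)/(49 - 33) ≡ 26/16 mod 53. 16⁻¹ ≡ 10 (mod 53), so λ ≡ 48.
  x = λ² - 33 - 49 = 2304 - 82 ≡ 49; y = λ·(33 - 49) - 34 ≡ 46. → (49, 46)
12P: (49, 46) + (49, 7): same x and y₁ ≡ -y₂, so the sum is O.
12P = O, so the order is 12.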